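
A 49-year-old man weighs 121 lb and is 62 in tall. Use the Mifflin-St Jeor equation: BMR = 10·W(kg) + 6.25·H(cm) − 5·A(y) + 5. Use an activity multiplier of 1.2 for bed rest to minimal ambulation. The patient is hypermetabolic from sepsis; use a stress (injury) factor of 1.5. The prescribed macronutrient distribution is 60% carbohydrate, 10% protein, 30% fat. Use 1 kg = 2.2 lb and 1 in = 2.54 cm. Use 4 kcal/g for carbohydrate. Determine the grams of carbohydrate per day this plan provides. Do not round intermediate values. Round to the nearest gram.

Convert to metric: weight = 121 ÷ 2.2 = 55 kg; height = 62 × 2.54 = 157.48 cm.
Mifflin-St Jeor (male): BMR = 10(55) + 6.25(157.48) − 5(49) + 5 = 550 + 984.25 − 245 + 5 = 1294.25 kcal/day.
TEE = 1294.25 × 1.2 = 1553.1 kcal/day.
With stress factor 1.5: 1553.1 × 1.5 = 2329.65 kcal/day.
Carbohydrate energy = 60% × 2329.65 = 1397.79 kcal.
Carbohydrate = 1397.79 ÷ 4 kcal/g = 349.4475 g.

349 g/day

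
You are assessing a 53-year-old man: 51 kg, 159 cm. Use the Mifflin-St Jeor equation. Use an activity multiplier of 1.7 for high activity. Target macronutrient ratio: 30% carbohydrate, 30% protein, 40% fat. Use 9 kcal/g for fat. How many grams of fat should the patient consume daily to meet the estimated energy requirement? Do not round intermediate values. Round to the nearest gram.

Mifflin-St Jeor (male): BMR = 10(51) + 6.25(159) − 5(53) + 5 = 510 + 993.75 − 265 + 5 = 1243.75 kcal/day.
TEE = 1243.75 × 1.7 = 2114.375 kcal/day.
Fat energy = 40% × 2114.375 = 845.75 kcal.
Fat = 845.75 ÷ 9 kcal/g = 93.9722 g.

94 g/day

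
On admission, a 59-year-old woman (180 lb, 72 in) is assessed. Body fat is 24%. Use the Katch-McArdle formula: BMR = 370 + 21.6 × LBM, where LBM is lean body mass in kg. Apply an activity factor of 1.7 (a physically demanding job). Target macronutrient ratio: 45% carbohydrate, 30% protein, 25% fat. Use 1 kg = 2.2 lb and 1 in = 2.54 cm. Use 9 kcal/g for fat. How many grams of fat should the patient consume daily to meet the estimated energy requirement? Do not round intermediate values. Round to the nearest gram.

Convert to metric: weight = 180 ÷ 2.2 = 81.8182 kg; height = 72 × 2.54 = 182.88 cm.
LBM = 81.8182 × (1 − 0.24) = 62.1818 kg. Katch-McArdle: BMR = 370 + 21.6 × 62.1818 = 1713.1273 kcal/day.
TEE = 1713.1273 × 1.7 = 2912.3164 kcal/day.
Fat energy = 25% × 2912.3164 = 728.0791 kcal.
Fat = 728.0791 ÷ 9 kcal/g = 80.8977 g.

81 g/day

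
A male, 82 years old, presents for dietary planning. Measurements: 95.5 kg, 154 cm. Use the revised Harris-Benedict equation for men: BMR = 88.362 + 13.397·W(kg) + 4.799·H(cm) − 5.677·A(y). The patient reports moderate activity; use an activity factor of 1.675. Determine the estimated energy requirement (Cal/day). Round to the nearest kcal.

2749 Cal/day

Harris-Benedict: BMR = 88.362 + 13.397(95.5) + 4.799(154) − 5.677(82) = 1641.3075 kcal/day.
TEE = BMR × activity factor = 1641.3075 × 1.675 = 2749.1901 kcal/day.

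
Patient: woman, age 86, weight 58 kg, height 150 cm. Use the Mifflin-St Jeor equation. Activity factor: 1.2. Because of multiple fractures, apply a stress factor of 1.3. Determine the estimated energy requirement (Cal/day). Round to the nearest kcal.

1445 Cal/day

Mifflin-St Jeor (female): BMR = 10(58) + 6.25(150) − 5(86) − 161 = 580 + 937.5 − 430 − 161 = 926.5 kcal/day.
TEE = BMR × activity factor = 926.5 × 1.2 = 1111.8 kcal/day.
Apply stress factor: 1111.8 × 1.3 = 1445.34 kcal/day.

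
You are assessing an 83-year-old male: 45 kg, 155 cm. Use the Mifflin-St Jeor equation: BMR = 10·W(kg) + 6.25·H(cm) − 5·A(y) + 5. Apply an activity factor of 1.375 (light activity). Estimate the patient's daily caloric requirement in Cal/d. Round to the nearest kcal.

Mifflin-St Jeor (male): BMR = 10(45) + 6.25(155) − 5(83) + 5 = 450 + 968.75 − 415 + 5 = 1008.75 kcal/day.
TEE = BMR × activity factor = 1008.75 × 1.375 = 1387.0313 kcal/day.

1387 Cal/d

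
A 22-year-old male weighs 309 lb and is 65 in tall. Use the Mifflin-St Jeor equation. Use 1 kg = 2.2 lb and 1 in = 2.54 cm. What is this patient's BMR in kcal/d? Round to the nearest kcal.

2331 kcal/d

Convert to metric: weight = 309 ÷ 2.2 = 140.4545 kg; height = 65 × 2.54 = 165.1 cm.
Mifflin-St Jeor (male): BMR = 10(140.4545) + 6.25(165.1) − 5(22) + 5 = 1404.5455 + 1031.875 − 110 + 5 = 2331.4205 kcal/day.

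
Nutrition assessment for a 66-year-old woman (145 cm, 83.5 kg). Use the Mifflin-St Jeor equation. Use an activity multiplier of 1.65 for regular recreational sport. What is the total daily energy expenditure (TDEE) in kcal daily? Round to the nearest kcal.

2063 kcal daily

Mifflin-St Jeor (female): BMR = 10(83.5) + 6.25(145) − 5(66) − 161 = 835 + 906.25 − 330 − 161 = 1250.25 kcal/day.
TEE = BMR × activity factor = 1250.25 × 1.65 = 2062.9125 kcal/day.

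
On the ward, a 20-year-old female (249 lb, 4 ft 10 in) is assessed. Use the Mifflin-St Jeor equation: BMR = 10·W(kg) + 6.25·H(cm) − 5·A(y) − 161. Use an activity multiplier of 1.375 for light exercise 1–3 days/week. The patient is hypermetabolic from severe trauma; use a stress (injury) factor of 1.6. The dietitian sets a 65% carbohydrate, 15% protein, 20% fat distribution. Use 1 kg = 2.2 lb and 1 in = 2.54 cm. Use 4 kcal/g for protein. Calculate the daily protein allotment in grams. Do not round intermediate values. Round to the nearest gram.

148 g/day

Convert to metric: weight = 249 ÷ 2.2 = 113.1818 kg; height = (4×12 + 10) × 2.54 = 58 × 2.54 = 147.32 cm.
Mifflin-St Jeor (female): BMR = 10(113.1818) + 6.25(147.32) − 5(20) − 161 = 1131.8182 + 920.75 − 100 − 161 = 1791.5682 kcal/day.
TEE = 1791.5682 × 1.375 = 2463.4063 kcal/day.
With stress factor 1.6: 2463.4063 × 1.6 = 3941.45 kcal/day.
Protein energy = 15% × 3941.45 = 591.2175 kcal.
Protein = 591.2175 ÷ 4 kcal/g = 147.8044 g.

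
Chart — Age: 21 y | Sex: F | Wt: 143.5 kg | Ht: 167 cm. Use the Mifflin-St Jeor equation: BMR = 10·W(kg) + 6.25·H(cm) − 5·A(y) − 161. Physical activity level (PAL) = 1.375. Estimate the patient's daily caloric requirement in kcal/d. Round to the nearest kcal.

3043 kcal/d

Mifflin-St Jeor (female): BMR = 10(143.5) + 6.25(167) − 5(21) − 161 = 1435 + 1043.75 − 105 − 161 = 2212.75 kcal/day.
TEE = BMR × activity factor = 2212.75 × 1.375 = 3042.5313 kcal/day.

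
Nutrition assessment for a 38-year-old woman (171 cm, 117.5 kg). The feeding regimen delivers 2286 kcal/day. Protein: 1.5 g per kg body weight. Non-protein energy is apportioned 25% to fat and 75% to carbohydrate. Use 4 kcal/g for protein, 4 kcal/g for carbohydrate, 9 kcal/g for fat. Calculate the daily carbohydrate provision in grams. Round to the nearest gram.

Protein = 1.5 × 117.5 = 176.25 g → 176.25 × 4 = 705 kcal.
Non-protein calories = 2286 − 705 = 1581 kcal.
Fat: 25% × 1581 = 395.25 kcal; carbohydrate: 1185.75 kcal.
Carbohydrate: 1185.75 kcal ÷ 4 kcal/g = 296.4375 g.

296 g/day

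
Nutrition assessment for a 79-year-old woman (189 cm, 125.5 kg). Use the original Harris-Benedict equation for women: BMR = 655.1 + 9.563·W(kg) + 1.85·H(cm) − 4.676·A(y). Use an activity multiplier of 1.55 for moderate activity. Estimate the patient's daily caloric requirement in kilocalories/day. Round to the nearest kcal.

Harris-Benedict: BMR = 655.1 + 9.563(125.5) + 1.85(189) − 4.676(79) = 1835.5025 kcal/day.
TEE = BMR × activity factor = 1835.5025 × 1.55 = 2845.0289 kcal/day.

2845 kilocalories/day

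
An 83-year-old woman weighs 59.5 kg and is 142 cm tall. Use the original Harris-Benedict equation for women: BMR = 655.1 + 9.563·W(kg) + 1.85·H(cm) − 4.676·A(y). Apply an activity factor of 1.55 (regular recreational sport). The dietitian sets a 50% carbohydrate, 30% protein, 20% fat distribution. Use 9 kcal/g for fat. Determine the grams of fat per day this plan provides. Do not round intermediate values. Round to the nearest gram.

Harris-Benedict: BMR = 655.1 + 9.563(59.5) + 1.85(142) − 4.676(83) = 1098.6905 kcal/day.
TEE = 1098.6905 × 1.55 = 1702.9703 kcal/day.
Fat energy = 20% × 1702.9703 = 340.5941 kcal.
Fat = 340.5941 ÷ 9 kcal/g = 37.8438 g.

38 g/day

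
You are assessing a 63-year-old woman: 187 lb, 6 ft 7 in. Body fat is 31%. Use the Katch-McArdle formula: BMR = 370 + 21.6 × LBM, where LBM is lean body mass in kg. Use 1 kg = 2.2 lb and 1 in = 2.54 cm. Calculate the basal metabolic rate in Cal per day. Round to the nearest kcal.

1637 Cal per day

Convert to metric: weight = 187 ÷ 2.2 = 85 kg; height = (6×12 + 7) × 2.54 = 79 × 2.54 = 200.66 cm.
LBM = 85 × (1 − 0.31) = 58.65 kg. Katch-McArdle: BMR = 370 + 21.6 × 58.65 = 1636.84 kcal/day.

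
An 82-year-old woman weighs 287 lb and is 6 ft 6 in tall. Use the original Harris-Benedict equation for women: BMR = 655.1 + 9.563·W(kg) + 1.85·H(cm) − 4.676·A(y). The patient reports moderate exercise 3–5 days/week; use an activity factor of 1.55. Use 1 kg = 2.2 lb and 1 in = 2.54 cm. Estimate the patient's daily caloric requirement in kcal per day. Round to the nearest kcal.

Convert to metric: weight = 287 ÷ 2.2 = 130.4545 kg; height = (6×12 + 6) × 2.54 = 78 × 2.54 = 198.12 cm.
Harris-Benedict: BMR = 655.1 + 9.563(130.4545) + 1.85(198.12) − 4.676(82) = 1885.7268 kcal/day.
TEE = BMR × activity factor = 1885.7268 × 1.55 = 2922.8766 kcal/day.

2923 kcal per day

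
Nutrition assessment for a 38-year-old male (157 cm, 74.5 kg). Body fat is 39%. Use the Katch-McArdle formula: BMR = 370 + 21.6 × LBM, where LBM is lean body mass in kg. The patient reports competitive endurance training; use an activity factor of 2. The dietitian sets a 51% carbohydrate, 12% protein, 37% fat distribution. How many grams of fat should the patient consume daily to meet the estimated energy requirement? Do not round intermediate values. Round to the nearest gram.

LBM = 74.5 × (1 − 0.39) = 45.445 kg. Katch-McArdle: BMR = 370 + 21.6 × 45.445 = 1351.612 kcal/day.
TEE = 1351.612 × 2 = 2703.224 kcal/day.
Fat energy = 37% × 2703.224 = 1000.1929 kcal.
Fat = 1000.1929 ÷ 9 kcal/g = 111.1325 g.

111 g/day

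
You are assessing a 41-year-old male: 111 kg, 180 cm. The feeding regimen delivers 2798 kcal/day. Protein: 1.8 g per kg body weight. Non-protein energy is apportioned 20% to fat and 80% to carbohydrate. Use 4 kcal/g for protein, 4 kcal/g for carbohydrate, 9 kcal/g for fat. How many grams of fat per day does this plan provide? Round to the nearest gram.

44 g/day

Protein = 1.8 × 111 = 199.8 g → 199.8 × 4 = 799.2 kcal.
Non-protein calories = 2798 − 799.2 = 1998.8 kcal.
Fat: 20% × 1998.8 = 399.76 kcal; carbohydrate: 1599.04 kcal.
Fat: 399.76 kcal ÷ 9 kcal/g = 44.4178 g.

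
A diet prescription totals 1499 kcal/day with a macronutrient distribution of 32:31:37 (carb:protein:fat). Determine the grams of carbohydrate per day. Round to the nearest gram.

Carbohydrate energy = 32% × 1499 = 479.68 kcal.
At 4 kcal/g: 479.68 ÷ 4 = 119.92 g.

120 g/day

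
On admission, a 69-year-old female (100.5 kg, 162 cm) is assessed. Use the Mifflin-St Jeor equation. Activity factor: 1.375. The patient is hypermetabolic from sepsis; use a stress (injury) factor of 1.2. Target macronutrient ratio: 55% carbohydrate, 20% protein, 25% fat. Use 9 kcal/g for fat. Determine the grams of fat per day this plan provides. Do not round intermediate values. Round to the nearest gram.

Mifflin-St Jeor (female): BMR = 10(100.5) + 6.25(162) − 5(69) − 161 = 1005 + 1012.5 − 345 − 161 = 1511.5 kcal/day.
TEE = 1511.5 × 1.375 = 2078.3125 kcal/day.
With stress factor 1.2: 2078.3125 × 1.2 = 2493.975 kcal/day.
Fat energy = 25% × 2493.975 = 623.4938 kcal.
Fat = 623.4938 ÷ 9 kcal/g = 69.2771 g.

69 g/day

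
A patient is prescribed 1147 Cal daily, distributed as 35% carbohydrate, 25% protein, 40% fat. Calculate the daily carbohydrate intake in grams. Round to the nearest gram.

100 g/day

Carbohydrate energy = 35% × 1147 = 401.45 kcal.
At 4 kcal/g: 401.45 ÷ 4 = 100.3625 g.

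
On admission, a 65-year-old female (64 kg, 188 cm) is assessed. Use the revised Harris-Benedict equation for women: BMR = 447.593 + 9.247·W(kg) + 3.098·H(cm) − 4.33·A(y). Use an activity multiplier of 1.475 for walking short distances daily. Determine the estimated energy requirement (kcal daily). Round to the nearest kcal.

1977 kcal daily

Harris-Benedict: BMR = 447.593 + 9.247(64) + 3.098(188) − 4.33(65) = 1340.375 kcal/day.
TEE = BMR × activity factor = 1340.375 × 1.475 = 1977.0531 kcal/day.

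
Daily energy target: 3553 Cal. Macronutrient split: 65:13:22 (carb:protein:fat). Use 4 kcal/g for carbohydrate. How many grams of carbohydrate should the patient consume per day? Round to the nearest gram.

Carbohydrate energy = 65% × 3553 = 2309.45 kcal.
At 4 kcal/g: 2309.45 ÷ 4 = 577.3625 g.

577 g/day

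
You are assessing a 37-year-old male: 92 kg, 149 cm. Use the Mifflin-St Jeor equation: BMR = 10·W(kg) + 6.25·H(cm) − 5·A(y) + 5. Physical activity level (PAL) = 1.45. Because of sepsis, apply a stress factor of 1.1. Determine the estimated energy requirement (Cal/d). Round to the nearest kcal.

Mifflin-St Jeor (male): BMR = 10(92) + 6.25(149) − 5(37) + 5 = 920 + 931.25 − 185 + 5 = 1671.25 kcal/day.
TEE = BMR × activity factor = 1671.25 × 1.45 = 2423.3125 kcal/day.
Apply stress factor: 2423.3125 × 1.1 = 2665.6438 kcal/day.

2666 Cal/d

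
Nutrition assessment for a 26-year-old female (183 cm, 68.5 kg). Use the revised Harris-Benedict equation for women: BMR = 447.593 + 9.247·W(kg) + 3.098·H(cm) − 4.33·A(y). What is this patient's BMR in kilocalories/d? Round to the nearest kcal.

Harris-Benedict: BMR = 447.593 + 9.247(68.5) + 3.098(183) − 4.33(26) = 1535.3665 kcal/day.

1535 kilocalories/d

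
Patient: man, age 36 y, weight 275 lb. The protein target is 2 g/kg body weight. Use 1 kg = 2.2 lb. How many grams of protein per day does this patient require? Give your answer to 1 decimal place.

250.0 g/day

Weight in kg = 275 ÷ 2.2 = 125 kg.
Protein = 2 g/kg × 125 kg = 250 g/day.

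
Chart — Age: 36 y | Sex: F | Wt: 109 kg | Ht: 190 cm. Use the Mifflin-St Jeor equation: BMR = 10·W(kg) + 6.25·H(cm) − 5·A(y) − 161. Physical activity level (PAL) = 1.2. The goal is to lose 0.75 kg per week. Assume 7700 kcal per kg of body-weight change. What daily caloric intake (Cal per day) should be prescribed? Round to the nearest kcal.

1499 Cal per day

Mifflin-St Jeor (female): BMR = 10(109) + 6.25(190) − 5(36) − 161 = 1090 + 1187.5 − 180 − 161 = 1936.5 kcal/day.
TEE = 1936.5 × 1.2 = 2323.8 kcal/day.
Required daily deficit = 0.75 × 7700 ÷ 7 = 825 kcal/day.
Target intake = 2323.8 − 825 = 1498.8 kcal/day.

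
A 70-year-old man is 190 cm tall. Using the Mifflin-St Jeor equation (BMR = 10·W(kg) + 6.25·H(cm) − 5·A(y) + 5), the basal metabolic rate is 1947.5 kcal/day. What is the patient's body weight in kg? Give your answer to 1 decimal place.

110.5 kg

1947.5 = 10·W + 6.25(190) − 5(70) + 5
10·W = 1947.5 − 842.5 = 1105, so W = 110.5 kg.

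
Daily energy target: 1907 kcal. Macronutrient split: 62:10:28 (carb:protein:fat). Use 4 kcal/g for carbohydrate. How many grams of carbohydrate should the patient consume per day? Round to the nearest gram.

Carbohydrate energy = 62% × 1907 = 1182.34 kcal.
At 4 kcal/g: 1182.34 ÷ 4 = 295.585 g.

296 g/day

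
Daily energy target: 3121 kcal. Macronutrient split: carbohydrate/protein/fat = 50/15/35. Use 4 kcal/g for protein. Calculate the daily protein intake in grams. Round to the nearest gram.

117 g/day

Protein energy = 15% × 3121 = 468.15 kcal.
At 4 kcal/g: 468.15 ÷ 4 = 117.0375 g.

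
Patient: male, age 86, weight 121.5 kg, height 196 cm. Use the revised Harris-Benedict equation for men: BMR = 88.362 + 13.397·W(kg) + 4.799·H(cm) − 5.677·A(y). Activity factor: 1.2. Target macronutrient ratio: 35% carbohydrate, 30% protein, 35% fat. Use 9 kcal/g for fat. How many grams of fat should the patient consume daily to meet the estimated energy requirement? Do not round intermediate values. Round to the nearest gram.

101 g/day

Harris-Benedict: BMR = 88.362 + 13.397(121.5) + 4.799(196) − 5.677(86) = 2168.4795 kcal/day.
TEE = 2168.4795 × 1.2 = 2602.1754 kcal/day.
Fat energy = 35% × 2602.1754 = 910.7614 kcal.
Fat = 910.7614 ÷ 9 kcal/g = 101.1957 g.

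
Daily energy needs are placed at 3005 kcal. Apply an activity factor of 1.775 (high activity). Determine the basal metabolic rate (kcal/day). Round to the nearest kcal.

1693 kcal/day

BMR = TEE ÷ activity factor = 3005 ÷ 1.775 = 1692.9577 kcal/day.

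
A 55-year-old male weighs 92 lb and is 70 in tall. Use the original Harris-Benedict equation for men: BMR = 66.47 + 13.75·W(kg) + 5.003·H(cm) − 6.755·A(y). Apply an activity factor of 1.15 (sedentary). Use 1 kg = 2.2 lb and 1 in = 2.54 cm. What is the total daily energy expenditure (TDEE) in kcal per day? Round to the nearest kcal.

Convert to metric: weight = 92 ÷ 2.2 = 41.8182 kg; height = 70 × 2.54 = 177.8 cm.
Harris-Benedict: BMR = 66.47 + 13.75(41.8182) + 5.003(177.8) − 6.755(55) = 1159.4784 kcal/day.
TEE = BMR × activity factor = 1159.4784 × 1.15 = 1333.4002 kcal/day.

1333 kcal per day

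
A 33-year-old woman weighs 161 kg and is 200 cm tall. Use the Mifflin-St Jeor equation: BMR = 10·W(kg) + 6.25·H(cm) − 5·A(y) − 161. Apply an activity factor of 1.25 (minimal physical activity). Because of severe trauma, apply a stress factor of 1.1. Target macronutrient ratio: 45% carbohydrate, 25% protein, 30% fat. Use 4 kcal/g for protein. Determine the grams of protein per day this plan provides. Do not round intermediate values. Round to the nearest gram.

Mifflin-St Jeor (female): BMR = 10(161) + 6.25(200) − 5(33) − 161 = 1610 + 1250 − 165 − 161 = 2534 kcal/day.
TEE = 2534 × 1.25 = 3167.5 kcal/day.
With stress factor 1.1: 3167.5 × 1.1 = 3484.25 kcal/day.
Protein energy = 25% × 3484.25 = 871.0625 kcal.
Protein = 871.0625 ÷ 4 kcal/g = 217.7656 g.

218 g/day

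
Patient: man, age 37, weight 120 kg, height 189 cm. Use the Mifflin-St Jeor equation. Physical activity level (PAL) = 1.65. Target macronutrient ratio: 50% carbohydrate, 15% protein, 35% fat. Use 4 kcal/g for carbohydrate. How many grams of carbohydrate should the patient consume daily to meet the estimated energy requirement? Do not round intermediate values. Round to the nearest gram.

Mifflin-St Jeor (male): BMR = 10(120) + 6.25(189) − 5(37) + 5 = 1200 + 1181.25 − 185 + 5 = 2201.25 kcal/day.
TEE = 2201.25 × 1.65 = 3632.0625 kcal/day.
Carbohydrate energy = 50% × 3632.0625 = 1816.0313 kcal.
Carbohydrate = 1816.0313 ÷ 4 kcal/g = 454.0078 g.

454 g/day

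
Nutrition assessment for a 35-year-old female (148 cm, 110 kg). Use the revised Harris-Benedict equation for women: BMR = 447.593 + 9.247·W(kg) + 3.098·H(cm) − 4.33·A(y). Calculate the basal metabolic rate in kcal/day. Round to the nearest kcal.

Harris-Benedict: BMR = 447.593 + 9.247(110) + 3.098(148) − 4.33(35) = 1771.717 kcal/day.

1772 kcal/day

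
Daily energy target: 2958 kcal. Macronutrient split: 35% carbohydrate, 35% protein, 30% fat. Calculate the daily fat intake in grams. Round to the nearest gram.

Fat energy = 30% × 2958 = 887.4 kcal.
At 9 kcal/g: 887.4 ÷ 9 = 98.6 g.

99 g/day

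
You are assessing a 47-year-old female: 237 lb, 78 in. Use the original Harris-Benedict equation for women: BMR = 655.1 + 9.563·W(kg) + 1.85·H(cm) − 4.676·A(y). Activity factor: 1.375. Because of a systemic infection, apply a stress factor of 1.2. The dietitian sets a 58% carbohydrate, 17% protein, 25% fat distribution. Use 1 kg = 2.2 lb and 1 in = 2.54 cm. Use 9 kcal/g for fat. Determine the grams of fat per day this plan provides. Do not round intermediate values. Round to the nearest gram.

84 g/day

Convert to metric: weight = 237 ÷ 2.2 = 107.7273 kg; height = 78 × 2.54 = 198.12 cm.
Harris-Benedict: BMR = 655.1 + 9.563(107.7273) + 1.85(198.12) − 4.676(47) = 1832.0459 kcal/day.
TEE = 1832.0459 × 1.375 = 2519.0631 kcal/day.
With stress factor 1.2: 2519.0631 × 1.2 = 3022.8758 kcal/day.
Fat energy = 25% × 3022.8758 = 755.7189 kcal.
Fat = 755.7189 ÷ 9 kcal/g = 83.9688 g.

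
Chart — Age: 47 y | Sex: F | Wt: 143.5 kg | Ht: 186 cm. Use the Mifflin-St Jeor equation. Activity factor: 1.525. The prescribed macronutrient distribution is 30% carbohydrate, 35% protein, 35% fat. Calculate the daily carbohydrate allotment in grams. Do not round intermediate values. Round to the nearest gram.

252 g/day

Mifflin-St Jeor (female): BMR = 10(143.5) + 6.25(186) − 5(47) − 161 = 1435 + 1162.5 − 235 − 161 = 2201.5 kcal/day.
TEE = 2201.5 × 1.525 = 3357.2875 kcal/day.
Carbohydrate energy = 30% × 3357.2875 = 1007.1863 kcal.
Carbohydrate = 1007.1863 ÷ 4 kcal/g = 251.7966 g.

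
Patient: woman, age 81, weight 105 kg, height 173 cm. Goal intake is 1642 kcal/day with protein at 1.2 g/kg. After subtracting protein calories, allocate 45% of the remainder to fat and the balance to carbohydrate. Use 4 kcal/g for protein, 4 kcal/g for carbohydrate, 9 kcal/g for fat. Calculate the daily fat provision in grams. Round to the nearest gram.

Protein = 1.2 × 105 = 126 g → 126 × 4 = 504 kcal.
Non-protein calories = 1642 − 504 = 1138 kcal.
Fat: 45% × 1138 = 512.1 kcal; carbohydrate: 625.9 kcal.
Fat: 512.1 kcal ÷ 9 kcal/g = 56.9 g.

57 g/day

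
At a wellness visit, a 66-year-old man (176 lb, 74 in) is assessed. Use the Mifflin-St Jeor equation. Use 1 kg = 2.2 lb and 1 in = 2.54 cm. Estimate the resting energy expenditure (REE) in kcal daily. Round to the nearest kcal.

1650 kcal daily

Convert to metric: weight = 176 ÷ 2.2 = 80 kg; height = 74 × 2.54 = 187.96 cm.
Mifflin-St Jeor (male): BMR = 10(80) + 6.25(187.96) − 5(66) + 5 = 800 + 1174.75 − 330 + 5 = 1649.75 kcal/day.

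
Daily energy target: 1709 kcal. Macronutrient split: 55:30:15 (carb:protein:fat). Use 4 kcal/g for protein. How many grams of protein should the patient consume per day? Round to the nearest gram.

Protein energy = 30% × 1709 = 512.7 kcal.
At 4 kcal/g: 512.7 ÷ 4 = 128.175 g.

128 g/day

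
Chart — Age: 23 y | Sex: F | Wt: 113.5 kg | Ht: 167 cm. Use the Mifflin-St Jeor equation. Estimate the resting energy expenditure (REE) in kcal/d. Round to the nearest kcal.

1903 kcal/d

Mifflin-St Jeor (female): BMR = 10(113.5) + 6.25(167) − 5(23) − 161 = 1135 + 1043.75 − 115 − 161 = 1902.75 kcal/day.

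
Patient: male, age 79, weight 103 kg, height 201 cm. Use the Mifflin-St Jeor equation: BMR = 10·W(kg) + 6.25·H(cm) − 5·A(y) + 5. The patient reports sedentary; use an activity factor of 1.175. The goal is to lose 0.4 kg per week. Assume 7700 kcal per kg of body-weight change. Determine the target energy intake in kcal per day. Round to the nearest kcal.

Mifflin-St Jeor (male): BMR = 10(103) + 6.25(201) − 5(79) + 5 = 1030 + 1256.25 − 395 + 5 = 1896.25 kcal/day.
TEE = 1896.25 × 1.175 = 2228.0938 kcal/day.
Required daily deficit = 0.4 × 7700 ÷ 7 = 440 kcal/day.
Target intake = 2228.0938 − 440 = 1788.0938 kcal/day.

1788 kcal per day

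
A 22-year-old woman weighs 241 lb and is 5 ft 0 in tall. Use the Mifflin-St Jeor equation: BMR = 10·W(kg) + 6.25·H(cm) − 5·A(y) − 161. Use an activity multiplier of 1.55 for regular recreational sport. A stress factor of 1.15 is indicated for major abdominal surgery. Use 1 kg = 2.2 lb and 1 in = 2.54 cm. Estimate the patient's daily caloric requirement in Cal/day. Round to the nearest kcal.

3167 Cal/day

Convert to metric: weight = 241 ÷ 2.2 = 109.5455 kg; height = (5×12 + 0) × 2.54 = 60 × 2.54 = 152.4 cm.
Mifflin-St Jeor (female): BMR = 10(109.5455) + 6.25(152.4) − 5(22) − 161 = 1095.4545 + 952.5 − 110 − 161 = 1776.9545 kcal/day.
TEE = BMR × activity factor = 1776.9545 × 1.55 = 2754.2795 kcal/day.
Apply stress factor: 2754.2795 × 1.15 = 3167.4215 kcal/day.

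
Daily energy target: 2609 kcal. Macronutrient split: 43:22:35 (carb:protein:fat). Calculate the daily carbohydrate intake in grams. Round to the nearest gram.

Carbohydrate energy = 43% × 2609 = 1121.87 kcal.
At 4 kcal/g: 1121.87 ÷ 4 = 280.4675 g.

280 g/day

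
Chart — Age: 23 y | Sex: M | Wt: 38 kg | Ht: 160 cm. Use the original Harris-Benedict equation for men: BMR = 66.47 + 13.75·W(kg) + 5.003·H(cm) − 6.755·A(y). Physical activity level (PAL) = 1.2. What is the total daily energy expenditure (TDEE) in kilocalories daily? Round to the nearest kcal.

Harris-Benedict: BMR = 66.47 + 13.75(38) + 5.003(160) − 6.755(23) = 1234.085 kcal/day.
TEE = BMR × activity factor = 1234.085 × 1.2 = 1480.902 kcal/day.

1481 kilocalories daily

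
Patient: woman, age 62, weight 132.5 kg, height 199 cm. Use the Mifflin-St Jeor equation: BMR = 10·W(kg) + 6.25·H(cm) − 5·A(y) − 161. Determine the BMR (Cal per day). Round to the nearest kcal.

2098 Cal per day

Mifflin-St Jeor (female): BMR = 10(132.5) + 6.25(199) − 5(62) − 161 = 1325 + 1243.75 − 310 − 161 = 2097.75 kcal/day.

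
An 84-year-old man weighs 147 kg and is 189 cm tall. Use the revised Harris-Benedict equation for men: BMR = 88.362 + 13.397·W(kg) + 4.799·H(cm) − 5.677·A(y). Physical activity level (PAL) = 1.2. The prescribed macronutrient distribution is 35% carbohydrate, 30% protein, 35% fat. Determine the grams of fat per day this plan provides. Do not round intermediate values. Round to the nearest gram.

Harris-Benedict: BMR = 88.362 + 13.397(147) + 4.799(189) − 5.677(84) = 2487.864 kcal/day.
TEE = 2487.864 × 1.2 = 2985.4368 kcal/day.
Fat energy = 35% × 2985.4368 = 1044.9029 kcal.
Fat = 1044.9029 ÷ 9 kcal/g = 116.1003 g.

116 g/day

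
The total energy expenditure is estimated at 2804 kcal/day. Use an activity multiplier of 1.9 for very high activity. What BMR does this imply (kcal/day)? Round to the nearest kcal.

BMR = TEE ÷ activity factor = 2804 ÷ 1.9 = 1475.7895 kcal/day.

1476 kcal/day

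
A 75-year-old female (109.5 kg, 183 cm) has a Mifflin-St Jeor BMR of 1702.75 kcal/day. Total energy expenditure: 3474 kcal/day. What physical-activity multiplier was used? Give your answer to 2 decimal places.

2.04

Activity factor = TEE ÷ BMR = 3474 ÷ 1702.75 = 2.04.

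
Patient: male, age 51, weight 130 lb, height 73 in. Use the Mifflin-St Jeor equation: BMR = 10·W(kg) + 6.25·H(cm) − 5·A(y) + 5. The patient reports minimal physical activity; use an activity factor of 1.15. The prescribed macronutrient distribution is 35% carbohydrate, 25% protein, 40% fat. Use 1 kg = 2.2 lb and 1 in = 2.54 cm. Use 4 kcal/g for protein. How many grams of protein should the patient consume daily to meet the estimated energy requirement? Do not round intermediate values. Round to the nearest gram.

Convert to metric: weight = 130 ÷ 2.2 = 59.0909 kg; height = 73 × 2.54 = 185.42 cm.
Mifflin-St Jeor (male): BMR = 10(59.0909) + 6.25(185.42) − 5(51) + 5 = 590.9091 + 1158.875 − 255 + 5 = 1499.7841 kcal/day.
TEE = 1499.7841 × 1.15 = 1724.7517 kcal/day.
Protein energy = 25% × 1724.7517 = 431.1879 kcal.
Protein = 431.1879 ÷ 4 kcal/g = 107.797 g.

108 g/day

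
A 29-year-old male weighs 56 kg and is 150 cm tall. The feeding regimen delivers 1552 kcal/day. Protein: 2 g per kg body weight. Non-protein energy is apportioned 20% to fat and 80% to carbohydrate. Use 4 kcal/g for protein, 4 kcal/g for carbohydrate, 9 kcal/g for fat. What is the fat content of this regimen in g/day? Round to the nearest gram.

25 g/day

Protein = 2 × 56 = 112 g → 112 × 4 = 448 kcal.
Non-protein calories = 1552 − 448 = 1104 kcal.
Fat: 20% × 1104 = 220.8 kcal; carbohydrate: 883.2 kcal.
Fat: 220.8 kcal ÷ 9 kcal/g = 24.5333 g.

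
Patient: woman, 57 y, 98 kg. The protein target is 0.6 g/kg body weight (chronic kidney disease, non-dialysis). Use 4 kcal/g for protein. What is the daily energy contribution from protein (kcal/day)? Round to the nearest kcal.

Protein = 0.6 g/kg × 98 kg = 58.8 g/day.
Protein energy = 58.8 g × 4 kcal/g = 235.2 kcal/day.

235 kcal/day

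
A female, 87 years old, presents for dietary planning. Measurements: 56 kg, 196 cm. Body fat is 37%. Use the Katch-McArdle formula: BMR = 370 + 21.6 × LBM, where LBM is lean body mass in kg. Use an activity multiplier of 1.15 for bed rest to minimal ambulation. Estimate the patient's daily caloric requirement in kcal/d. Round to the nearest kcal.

1302 kcal/d

LBM = 56 × (1 − 0.37) = 35.28 kg. Katch-McArdle: BMR = 370 + 21.6 × 35.28 = 1132.048 kcal/day.
TEE = BMR × activity factor = 1132.048 × 1.15 = 1301.8552 kcal/day.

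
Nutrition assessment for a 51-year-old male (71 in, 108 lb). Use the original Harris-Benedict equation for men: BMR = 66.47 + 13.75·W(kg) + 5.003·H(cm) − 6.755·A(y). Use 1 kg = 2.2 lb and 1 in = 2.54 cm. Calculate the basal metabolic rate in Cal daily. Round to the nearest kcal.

Convert to metric: weight = 108 ÷ 2.2 = 49.0909 kg; height = 71 × 2.54 = 180.34 cm.
Harris-Benedict: BMR = 66.47 + 13.75(49.0909) + 5.003(180.34) − 6.755(51) = 1299.206 kcal/day.

1299 Cal daily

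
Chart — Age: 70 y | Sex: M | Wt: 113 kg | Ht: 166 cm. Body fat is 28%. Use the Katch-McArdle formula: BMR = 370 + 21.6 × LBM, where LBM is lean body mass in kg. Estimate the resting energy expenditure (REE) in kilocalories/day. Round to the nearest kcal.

2127 kilocalories/day

LBM = 113 × (1 − 0.28) = 81.36 kg. Katch-McArdle: BMR = 370 + 21.6 × 81.36 = 2127.376 kcal/day.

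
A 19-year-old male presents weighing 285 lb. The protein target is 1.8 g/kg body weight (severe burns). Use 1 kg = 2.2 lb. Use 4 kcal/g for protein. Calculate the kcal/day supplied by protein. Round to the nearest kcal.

933 kcal/day

Weight in kg = 285 ÷ 2.2 = 129.5455 kg.
Protein = 1.8 g/kg × 129.5455 kg = 233.1818 g/day.
Protein energy = 233.1818 g × 4 kcal/g = 932.7273 kcal/day.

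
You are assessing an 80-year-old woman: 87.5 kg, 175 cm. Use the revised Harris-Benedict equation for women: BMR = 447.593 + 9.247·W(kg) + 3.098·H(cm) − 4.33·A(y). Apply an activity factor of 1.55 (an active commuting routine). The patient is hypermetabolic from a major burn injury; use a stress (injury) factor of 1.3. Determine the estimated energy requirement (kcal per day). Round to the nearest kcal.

2927 kcal per day

Harris-Benedict: BMR = 447.593 + 9.247(87.5) + 3.098(175) − 4.33(80) = 1452.4555 kcal/day.
TEE = BMR × activity factor = 1452.4555 × 1.55 = 2251.306 kcal/day.
Apply stress factor: 2251.306 × 1.3 = 2926.6978 kcal/day.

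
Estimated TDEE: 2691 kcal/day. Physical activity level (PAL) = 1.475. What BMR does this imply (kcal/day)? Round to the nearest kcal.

BMR = TEE ÷ activity factor = 2691 ÷ 1.475 = 1824.4068 kcal/day.

1824 kcal/day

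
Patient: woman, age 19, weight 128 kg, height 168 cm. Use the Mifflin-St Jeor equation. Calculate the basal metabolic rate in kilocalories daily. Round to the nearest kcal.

2074 kilocalories daily

Mifflin-St Jeor (female): BMR = 10(128) + 6.25(168) − 5(19) − 161 = 1280 + 1050 − 95 − 161 = 2074 kcal/day.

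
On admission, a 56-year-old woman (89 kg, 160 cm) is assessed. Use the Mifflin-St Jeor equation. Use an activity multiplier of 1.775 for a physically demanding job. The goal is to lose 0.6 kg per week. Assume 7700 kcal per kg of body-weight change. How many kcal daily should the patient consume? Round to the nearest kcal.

Mifflin-St Jeor (female): BMR = 10(89) + 6.25(160) − 5(56) − 161 = 890 + 1000 − 280 − 161 = 1449 kcal/day.
TEE = 1449 × 1.775 = 2571.975 kcal/day.
Required daily deficit = 0.6 × 7700 ÷ 7 = 660 kcal/day.
Target intake = 2571.975 − 660 = 1911.975 kcal/day.

1912 kcal daily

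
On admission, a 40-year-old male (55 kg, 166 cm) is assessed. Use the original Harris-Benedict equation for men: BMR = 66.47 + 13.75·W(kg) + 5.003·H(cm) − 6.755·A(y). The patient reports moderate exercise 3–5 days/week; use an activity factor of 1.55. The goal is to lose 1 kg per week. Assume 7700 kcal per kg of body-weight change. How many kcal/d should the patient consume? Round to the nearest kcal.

1044 kcal/d

Harris-Benedict: BMR = 66.47 + 13.75(55) + 5.003(166) − 6.755(40) = 1383.018 kcal/day.
TEE = 1383.018 × 1.55 = 2143.6779 kcal/day.
Required daily deficit = 1 × 7700 ÷ 7 = 1100 kcal/day.
Target intake = 2143.6779 − 1100 = 1043.6779 kcal/day.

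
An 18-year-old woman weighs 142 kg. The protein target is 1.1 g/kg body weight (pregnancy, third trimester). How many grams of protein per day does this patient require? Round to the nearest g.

Protein = 1.1 g/kg × 142 kg = 156.2 g/day.

156 g/day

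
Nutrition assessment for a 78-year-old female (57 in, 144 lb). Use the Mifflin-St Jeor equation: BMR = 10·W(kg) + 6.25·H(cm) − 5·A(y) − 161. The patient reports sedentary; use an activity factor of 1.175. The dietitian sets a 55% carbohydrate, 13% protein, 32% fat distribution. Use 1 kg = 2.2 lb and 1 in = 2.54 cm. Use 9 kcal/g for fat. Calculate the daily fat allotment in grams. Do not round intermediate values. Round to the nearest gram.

Convert to metric: weight = 144 ÷ 2.2 = 65.4545 kg; height = 57 × 2.54 = 144.78 cm.
Mifflin-St Jeor (female): BMR = 10(65.4545) + 6.25(144.78) − 5(78) − 161 = 654.5455 + 904.875 − 390 − 161 = 1008.4205 kcal/day.
TEE = 1008.4205 × 1.175 = 1184.894 kcal/day.
Fat energy = 32% × 1184.894 = 379.1661 kcal.
Fat = 379.1661 ÷ 9 kcal/g = 42.1296 g.

42 g/day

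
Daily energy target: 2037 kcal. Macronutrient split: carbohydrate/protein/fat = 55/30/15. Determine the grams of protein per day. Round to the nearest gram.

Protein energy = 30% × 2037 = 611.1 kcal.
At 4 kcal/g: 611.1 ÷ 4 = 152.775 g.

153 g/day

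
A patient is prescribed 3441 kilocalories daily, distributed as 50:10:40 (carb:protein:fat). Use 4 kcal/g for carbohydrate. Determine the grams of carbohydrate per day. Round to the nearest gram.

430 g/day

Carbohydrate energy = 50% × 3441 = 1720.5 kcal.
At 4 kcal/g: 1720.5 ÷ 4 = 430.125 g.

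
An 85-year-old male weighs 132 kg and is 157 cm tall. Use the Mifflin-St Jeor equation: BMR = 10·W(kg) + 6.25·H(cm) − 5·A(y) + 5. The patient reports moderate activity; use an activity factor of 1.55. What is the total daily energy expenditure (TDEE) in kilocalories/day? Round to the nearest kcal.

Mifflin-St Jeor (male): BMR = 10(132) + 6.25(157) − 5(85) + 5 = 1320 + 981.25 − 425 + 5 = 1881.25 kcal/day.
TEE = BMR × activity factor = 1881.25 × 1.55 = 2915.9375 kcal/day.

2916 kilocalories/day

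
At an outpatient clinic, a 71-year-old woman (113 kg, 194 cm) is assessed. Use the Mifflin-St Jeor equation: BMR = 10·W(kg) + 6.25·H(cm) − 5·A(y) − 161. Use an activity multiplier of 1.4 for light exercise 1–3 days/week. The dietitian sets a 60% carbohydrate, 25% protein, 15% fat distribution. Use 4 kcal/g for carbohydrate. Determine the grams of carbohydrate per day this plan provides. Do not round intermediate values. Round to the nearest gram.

384 g/day

Mifflin-St Jeor (female): BMR = 10(113) + 6.25(194) − 5(71) − 161 = 1130 + 1212.5 − 355 − 161 = 1826.5 kcal/day.
TEE = 1826.5 × 1.4 = 2557.1 kcal/day.
Carbohydrate energy = 60% × 2557.1 = 1534.26 kcal.
Carbohydrate = 1534.26 ÷ 4 kcal/g = 383.565 g.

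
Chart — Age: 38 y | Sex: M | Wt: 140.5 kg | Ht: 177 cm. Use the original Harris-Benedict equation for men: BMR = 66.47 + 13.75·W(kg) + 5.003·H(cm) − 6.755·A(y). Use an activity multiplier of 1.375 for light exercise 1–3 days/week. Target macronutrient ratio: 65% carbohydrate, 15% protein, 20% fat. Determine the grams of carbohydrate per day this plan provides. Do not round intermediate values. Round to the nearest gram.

587 g/day

Harris-Benedict: BMR = 66.47 + 13.75(140.5) + 5.003(177) − 6.755(38) = 2627.186 kcal/day.
TEE = 2627.186 × 1.375 = 3612.3808 kcal/day.
Carbohydrate energy = 65% × 3612.3808 = 2348.0475 kcal.
Carbohydrate = 2348.0475 ÷ 4 kcal/g = 587.0119 g.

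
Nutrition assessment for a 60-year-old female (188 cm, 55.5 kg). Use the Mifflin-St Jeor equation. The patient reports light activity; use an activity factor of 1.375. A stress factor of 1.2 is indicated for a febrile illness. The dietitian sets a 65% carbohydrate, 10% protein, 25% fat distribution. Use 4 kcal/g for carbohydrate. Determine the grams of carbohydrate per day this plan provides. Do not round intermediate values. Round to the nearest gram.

340 g/day

Mifflin-St Jeor (female): BMR = 10(55.5) + 6.25(188) − 5(60) − 161 = 555 + 1175 − 300 − 161 = 1269 kcal/day.
TEE = 1269 × 1.375 = 1744.875 kcal/day.
With stress factor 1.2: 1744.875 × 1.2 = 2093.85 kcal/day.
Carbohydrate energy = 65% × 2093.85 = 1361.0025 kcal.
Carbohydrate = 1361.0025 ÷ 4 kcal/g = 340.2506 g.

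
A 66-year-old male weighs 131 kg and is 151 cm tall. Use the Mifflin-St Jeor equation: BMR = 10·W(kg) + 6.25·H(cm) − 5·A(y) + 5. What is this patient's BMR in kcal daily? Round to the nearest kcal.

1929 kcal daily

Mifflin-St Jeor (male): BMR = 10(131) + 6.25(151) − 5(66) + 5 = 1310 + 943.75 − 330 + 5 = 1928.75 kcal/day.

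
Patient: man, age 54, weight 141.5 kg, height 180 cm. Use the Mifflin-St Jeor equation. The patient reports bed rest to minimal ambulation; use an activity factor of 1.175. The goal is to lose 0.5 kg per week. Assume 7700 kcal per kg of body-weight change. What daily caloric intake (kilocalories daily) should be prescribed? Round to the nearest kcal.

2123 kilocalories daily

Mifflin-St Jeor (male): BMR = 10(141.5) + 6.25(180) − 5(54) + 5 = 1415 + 1125 − 270 + 5 = 2275 kcal/day.
TEE = 2275 × 1.175 = 2673.125 kcal/day.
Required daily deficit = 0.5 × 7700 ÷ 7 = 550 kcal/day.
Target intake = 2673.125 − 550 = 2123.125 kcal/day.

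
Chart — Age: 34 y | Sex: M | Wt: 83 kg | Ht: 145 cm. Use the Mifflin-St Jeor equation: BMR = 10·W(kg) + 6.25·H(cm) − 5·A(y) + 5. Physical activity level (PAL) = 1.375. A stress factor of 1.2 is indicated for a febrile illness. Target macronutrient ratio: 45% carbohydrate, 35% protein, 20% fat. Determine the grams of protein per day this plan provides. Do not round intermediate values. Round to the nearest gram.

227 g/day

Mifflin-St Jeor (male): BMR = 10(83) + 6.25(145) − 5(34) + 5 = 830 + 906.25 − 170 + 5 = 1571.25 kcal/day.
TEE = 1571.25 × 1.375 = 2160.4688 kcal/day.
With stress factor 1.2: 2160.4688 × 1.2 = 2592.5625 kcal/day.
Protein energy = 35% × 2592.5625 = 907.3969 kcal.
Protein = 907.3969 ÷ 4 kcal/g = 226.8492 g.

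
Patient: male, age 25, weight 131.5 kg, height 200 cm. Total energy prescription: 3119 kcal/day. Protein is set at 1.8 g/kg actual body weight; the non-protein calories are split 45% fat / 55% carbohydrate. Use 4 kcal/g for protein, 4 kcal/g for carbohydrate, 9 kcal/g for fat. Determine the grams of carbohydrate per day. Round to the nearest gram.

299 g/day

Protein = 1.8 × 131.5 = 236.7 g → 236.7 × 4 = 946.8 kcal.
Non-protein calories = 3119 − 946.8 = 2172.2 kcal.
Fat: 45% × 2172.2 = 977.49 kcal; carbohydrate: 1194.71 kcal.
Carbohydrate: 1194.71 kcal ÷ 4 kcal/g = 298.6775 g.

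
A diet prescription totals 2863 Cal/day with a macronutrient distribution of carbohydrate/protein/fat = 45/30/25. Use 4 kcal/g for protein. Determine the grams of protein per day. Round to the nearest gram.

Protein energy = 30% × 2863 = 858.9 kcal.
At 4 kcal/g: 858.9 ÷ 4 = 214.725 g.

215 g/day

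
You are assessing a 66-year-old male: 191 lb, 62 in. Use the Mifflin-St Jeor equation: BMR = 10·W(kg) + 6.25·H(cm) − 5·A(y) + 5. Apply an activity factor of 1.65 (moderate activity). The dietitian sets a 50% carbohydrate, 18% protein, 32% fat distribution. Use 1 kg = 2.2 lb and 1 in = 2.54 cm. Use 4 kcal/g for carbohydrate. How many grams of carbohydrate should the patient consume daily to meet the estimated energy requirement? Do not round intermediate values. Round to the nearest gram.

Convert to metric: weight = 191 ÷ 2.2 = 86.8182 kg; height = 62 × 2.54 = 157.48 cm.
Mifflin-St Jeor (male): BMR = 10(86.8182) + 6.25(157.48) − 5(66) + 5 = 868.1818 + 984.25 − 330 + 5 = 1527.4318 kcal/day.
TEE = 1527.4318 × 1.65 = 2520.2625 kcal/day.
Carbohydrate energy = 50% × 2520.2625 = 1260.1313 kcal.
Carbohydrate = 1260.1313 ÷ 4 kcal/g = 315.0328 g.

315 g/day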